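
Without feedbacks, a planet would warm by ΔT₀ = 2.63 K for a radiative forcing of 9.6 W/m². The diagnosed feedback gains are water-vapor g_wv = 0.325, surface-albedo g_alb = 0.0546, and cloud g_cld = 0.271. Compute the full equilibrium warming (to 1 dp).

7.5 K

Total gain g = 0.325 + 0.0546 + 0.271 = 0.6506.
Amplification A = 1/(1 − 0.6506) = 2.862.
ΔT = 2.63 × 2.862 = 7.5 K.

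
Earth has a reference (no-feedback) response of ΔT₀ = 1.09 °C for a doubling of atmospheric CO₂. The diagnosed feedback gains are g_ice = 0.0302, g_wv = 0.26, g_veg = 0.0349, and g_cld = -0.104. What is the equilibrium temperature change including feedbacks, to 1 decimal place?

Total gain g = 0.0302 + 0.26 + 0.0349 − 0.104 = 0.2211.
Amplification A = 1/(1 − 0.2211) = 1.284.
ΔT = 1.09 × 1.284 = 1.4 °C.

1.4 °C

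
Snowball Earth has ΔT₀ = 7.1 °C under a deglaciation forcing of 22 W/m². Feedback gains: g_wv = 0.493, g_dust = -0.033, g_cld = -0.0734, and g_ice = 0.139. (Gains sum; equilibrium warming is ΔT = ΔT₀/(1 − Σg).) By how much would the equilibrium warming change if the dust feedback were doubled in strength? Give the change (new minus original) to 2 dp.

Original: g = 0.5256, ΔT = 7.1/(1−0.5256) = 14.9663 °C.
With doubled dust: g' = 0.4926, ΔT' = 7.1/(1−0.4926) = 13.9929 °C.
Change = 13.9929 − 14.9663 = -0.97 °C.

-0.97 °C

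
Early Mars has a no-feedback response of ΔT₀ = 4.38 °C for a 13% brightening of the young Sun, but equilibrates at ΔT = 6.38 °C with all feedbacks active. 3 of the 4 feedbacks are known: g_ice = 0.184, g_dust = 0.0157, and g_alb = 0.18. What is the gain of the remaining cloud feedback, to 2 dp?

Amplification A = ΔT/ΔT₀ = 6.38/4.38 = 1.457.
Total gain g = 1 − 1/A = 1 − 1/1.457 = 0.3137.
Known gains sum to 0.184 + 0.0157 + 0.18 = 0.3797.
g_cld = 0.3137 − 0.3797 = -0.07.

-0.07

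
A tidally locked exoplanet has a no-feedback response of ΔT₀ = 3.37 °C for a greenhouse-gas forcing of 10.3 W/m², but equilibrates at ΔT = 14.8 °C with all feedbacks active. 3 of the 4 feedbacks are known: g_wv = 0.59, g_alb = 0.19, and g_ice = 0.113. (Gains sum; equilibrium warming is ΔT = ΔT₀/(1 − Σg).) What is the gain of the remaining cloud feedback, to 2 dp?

-0.12

Amplification A = ΔT/ΔT₀ = 14.8/3.37 = 4.392.
Total gain g = 1 − 1/A = 1 − 1/4.392 = 0.7723.
Known gains sum to 0.59 + 0.19 + 0.113 = 0.893.
g_cld = 0.7723 − 0.893 = -0.12.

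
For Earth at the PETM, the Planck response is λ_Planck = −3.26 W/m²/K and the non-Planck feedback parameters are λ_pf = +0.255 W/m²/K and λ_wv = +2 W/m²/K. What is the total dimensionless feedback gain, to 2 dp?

0.69

Convert to gains: g_pf = 0.255/3.26 = 0.07822; g_wv = 2/3.26 = 0.6135.
Total gain g = 0.69172.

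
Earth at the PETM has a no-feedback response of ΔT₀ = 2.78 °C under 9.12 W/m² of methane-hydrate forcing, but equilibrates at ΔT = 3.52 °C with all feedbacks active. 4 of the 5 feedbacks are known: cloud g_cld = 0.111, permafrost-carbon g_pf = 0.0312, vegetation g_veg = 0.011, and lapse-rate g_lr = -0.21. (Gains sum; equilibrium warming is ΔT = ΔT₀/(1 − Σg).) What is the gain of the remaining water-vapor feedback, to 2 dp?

0.27

Amplification A = ΔT/ΔT₀ = 3.52/2.78 = 1.266.
Total gain g = 1 − 1/A = 1 − 1/1.266 = 0.2101.
Known gains sum to 0.111 + 0.0312 + 0.011 − 0.21 = -0.0568.
g_wv = 0.2101 + 0.0568 = 0.27.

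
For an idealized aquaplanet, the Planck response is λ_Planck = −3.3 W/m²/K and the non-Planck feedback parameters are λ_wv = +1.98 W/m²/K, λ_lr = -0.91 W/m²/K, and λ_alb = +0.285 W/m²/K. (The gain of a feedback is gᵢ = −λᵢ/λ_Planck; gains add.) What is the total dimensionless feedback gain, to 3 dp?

0.411

Convert to gains: g_wv = 1.98/3.3 = 0.6; g_lr = -0.91/3.3 = -0.2758; g_alb = 0.285/3.3 = 0.08636.
Total gain g = 0.41056.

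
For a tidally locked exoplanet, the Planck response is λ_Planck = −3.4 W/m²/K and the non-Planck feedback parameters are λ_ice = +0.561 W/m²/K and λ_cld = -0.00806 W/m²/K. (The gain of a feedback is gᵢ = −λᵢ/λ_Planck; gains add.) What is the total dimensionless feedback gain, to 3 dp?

Convert to gains: g_ice = 0.561/3.4 = 0.165; g_cld = -0.00806/3.4 = -0.002371.
Total gain g = 0.162629.

0.163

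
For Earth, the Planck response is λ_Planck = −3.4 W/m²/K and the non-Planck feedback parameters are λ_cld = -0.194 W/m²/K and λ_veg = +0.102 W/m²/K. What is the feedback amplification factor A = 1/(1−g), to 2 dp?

Convert to gains: g_cld = -0.194/3.4 = -0.05706; g_veg = 0.102/3.4 = 0.03.
Total gain g = -0.02706.
A = 1/(1 + 0.02706) = 0.97.

0.97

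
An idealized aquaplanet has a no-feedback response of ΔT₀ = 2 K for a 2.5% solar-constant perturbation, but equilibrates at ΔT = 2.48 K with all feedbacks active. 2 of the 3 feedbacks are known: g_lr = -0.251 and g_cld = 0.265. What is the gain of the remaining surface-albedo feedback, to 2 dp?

Amplification A = ΔT/ΔT₀ = 2.48/2 = 1.24.
Total gain g = 1 − 1/A = 1 − 1/1.24 = 0.1935.
Known gains sum to -0.251 + 0.265 = 0.014.
g_alb = 0.1935 − 0.014 = 0.18.

0.18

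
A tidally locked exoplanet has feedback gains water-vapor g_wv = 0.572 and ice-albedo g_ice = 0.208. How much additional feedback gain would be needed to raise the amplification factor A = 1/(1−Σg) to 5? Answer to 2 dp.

0.02

Current total gain = 0.78.
Target gain for A = 5: g* = 1 − 1/5 = 0.8.
Additional gain needed = 0.8 − 0.78 = 0.02.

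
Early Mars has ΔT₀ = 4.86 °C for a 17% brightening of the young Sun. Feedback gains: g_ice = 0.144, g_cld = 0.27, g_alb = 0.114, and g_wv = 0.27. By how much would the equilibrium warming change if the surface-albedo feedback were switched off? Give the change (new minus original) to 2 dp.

Original: g = 0.798, ΔT = 4.86/(1−0.798) = 24.0594 °C.
Without surface-albedo: g' = 0.684, ΔT' = 4.86/(1−0.684) = 15.3797 °C.
Change = 15.3797 − 24.0594 = -8.68 °C.

-8.68 °C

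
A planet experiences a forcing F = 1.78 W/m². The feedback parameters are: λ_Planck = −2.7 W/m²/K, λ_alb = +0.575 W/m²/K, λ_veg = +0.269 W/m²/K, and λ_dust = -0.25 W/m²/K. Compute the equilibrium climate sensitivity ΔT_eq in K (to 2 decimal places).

0.85 K

Net feedback parameter λ = (−2.7) + (+0.575) + (+0.269) + (-0.25) = -2.106 W/m²/K.
ΔT = −F/λ = −1.78/(-2.106) = 0.85 K.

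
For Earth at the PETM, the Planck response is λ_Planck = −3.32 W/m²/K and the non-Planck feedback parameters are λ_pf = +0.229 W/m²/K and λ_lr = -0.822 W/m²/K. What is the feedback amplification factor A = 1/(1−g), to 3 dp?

Convert to gains: g_pf = 0.229/3.32 = 0.06898; g_lr = -0.822/3.32 = -0.2476.
Total gain g = -0.17862.
A = 1/(1 + 0.17862) = 0.848.

0.848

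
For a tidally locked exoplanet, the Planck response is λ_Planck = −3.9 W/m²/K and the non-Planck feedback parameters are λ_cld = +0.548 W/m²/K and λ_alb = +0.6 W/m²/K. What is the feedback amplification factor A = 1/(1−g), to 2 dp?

1.42

Convert to gains: g_cld = 0.548/3.9 = 0.1405; g_alb = 0.6/3.9 = 0.1538.
Total gain g = 0.2943.
A = 1/(1 − 0.2943) = 1.42.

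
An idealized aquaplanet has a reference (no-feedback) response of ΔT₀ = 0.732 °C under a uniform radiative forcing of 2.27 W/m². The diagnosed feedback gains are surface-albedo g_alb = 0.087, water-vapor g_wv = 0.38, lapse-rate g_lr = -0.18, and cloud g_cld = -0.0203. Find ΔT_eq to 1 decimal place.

Total gain g = 0.087 + 0.38 − 0.18 − 0.0203 = 0.2667.
Amplification A = 1/(1 − 0.2667) = 1.364.
ΔT = 0.732 × 1.364 = 1.0 °C.

1.0 °C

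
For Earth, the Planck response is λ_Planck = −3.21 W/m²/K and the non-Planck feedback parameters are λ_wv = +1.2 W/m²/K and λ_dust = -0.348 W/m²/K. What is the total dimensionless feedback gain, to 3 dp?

0.265

Convert to gains: g_wv = 1.2/3.21 = 0.3738; g_dust = -0.348/3.21 = -0.1084.
Total gain g = 0.2654.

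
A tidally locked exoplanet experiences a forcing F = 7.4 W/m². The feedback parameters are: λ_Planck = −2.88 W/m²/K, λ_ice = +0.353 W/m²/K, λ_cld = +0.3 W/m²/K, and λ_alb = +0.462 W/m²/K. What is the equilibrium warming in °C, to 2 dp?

Net feedback parameter λ = (−2.88) + (+0.353) + (+0.3) + (+0.462) = -1.765 W/m²/K.
ΔT = −F/λ = −7.4/(-1.765) = 4.19 °C.

4.19 °C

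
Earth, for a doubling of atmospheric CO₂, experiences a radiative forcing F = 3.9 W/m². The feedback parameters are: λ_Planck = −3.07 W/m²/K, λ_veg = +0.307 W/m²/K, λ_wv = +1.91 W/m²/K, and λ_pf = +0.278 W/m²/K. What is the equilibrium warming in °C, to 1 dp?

6.8 °C

Net feedback parameter λ = (−3.07) + (+0.307) + (+1.91) + (+0.278) = -0.575 W/m²/K.
ΔT = −F/λ = −3.9/(-0.575) = 6.8 °C.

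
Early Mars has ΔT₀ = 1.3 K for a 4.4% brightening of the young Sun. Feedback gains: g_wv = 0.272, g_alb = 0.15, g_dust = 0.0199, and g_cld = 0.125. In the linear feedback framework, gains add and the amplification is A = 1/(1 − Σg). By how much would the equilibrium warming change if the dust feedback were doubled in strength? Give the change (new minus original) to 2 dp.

0.14 K

Original: g = 0.5669, ΔT = 1.3/(1−0.5669) = 3.0016 K.
With doubled dust: g' = 0.5868, ΔT' = 1.3/(1−0.5868) = 3.1462 K.
Change = 3.1462 − 3.0016 = 0.14 K.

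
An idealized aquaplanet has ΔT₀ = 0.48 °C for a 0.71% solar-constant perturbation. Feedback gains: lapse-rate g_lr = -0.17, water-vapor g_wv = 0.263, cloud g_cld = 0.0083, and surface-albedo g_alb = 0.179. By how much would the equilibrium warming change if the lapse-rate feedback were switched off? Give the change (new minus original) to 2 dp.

Original: g = 0.2803, ΔT = 0.48/(1−0.2803) = 0.6669 °C.
Without lapse-rate: g' = 0.4503, ΔT' = 0.48/(1−0.4503) = 0.8732 °C.
Change = 0.8732 − 0.6669 = 0.21 °C.

0.21 °C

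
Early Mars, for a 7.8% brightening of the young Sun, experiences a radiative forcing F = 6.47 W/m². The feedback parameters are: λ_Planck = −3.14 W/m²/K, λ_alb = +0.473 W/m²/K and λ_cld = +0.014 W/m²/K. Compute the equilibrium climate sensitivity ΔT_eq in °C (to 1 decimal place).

Net feedback parameter λ = (−3.14) + (+0.473) + (+0.014) = -2.653 W/m²/K.
ΔT = −F/λ = −6.47/(-2.653) = 2.4 °C.

2.4 °C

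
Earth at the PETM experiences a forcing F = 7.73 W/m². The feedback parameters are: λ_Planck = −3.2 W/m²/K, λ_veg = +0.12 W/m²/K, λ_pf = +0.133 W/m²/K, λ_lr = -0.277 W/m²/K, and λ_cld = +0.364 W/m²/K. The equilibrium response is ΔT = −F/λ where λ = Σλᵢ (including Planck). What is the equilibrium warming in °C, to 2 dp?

Net feedback parameter λ = (−3.2) + (+0.12) + (+0.133) + (-0.277) + (+0.364) = -2.86 W/m²/K.
ΔT = −F/λ = −7.73/(-2.86) = 2.70 °C.

2.70 °C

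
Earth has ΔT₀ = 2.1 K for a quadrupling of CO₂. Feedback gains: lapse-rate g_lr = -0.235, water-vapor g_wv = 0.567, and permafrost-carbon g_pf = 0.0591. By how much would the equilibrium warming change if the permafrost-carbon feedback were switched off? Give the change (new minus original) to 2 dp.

Original: g = 0.3911, ΔT = 2.1/(1−0.3911) = 3.4488 K.
Without permafrost-carbon: g' = 0.332, ΔT' = 2.1/(1−0.332) = 3.1437 K.
Change = 3.1437 − 3.4488 = -0.31 K.

-0.31 K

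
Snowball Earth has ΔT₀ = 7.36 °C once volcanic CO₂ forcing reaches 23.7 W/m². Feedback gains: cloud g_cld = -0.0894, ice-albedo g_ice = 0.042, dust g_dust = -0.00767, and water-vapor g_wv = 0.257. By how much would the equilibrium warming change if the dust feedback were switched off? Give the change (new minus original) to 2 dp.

Original: g = 0.20193, ΔT = 7.36/(1−0.20193) = 9.2222 °C.
Without dust: g' = 0.2096, ΔT' = 7.36/(1−0.2096) = 9.3117 °C.
Change = 9.3117 − 9.2222 = 0.09 °C.

0.09 °C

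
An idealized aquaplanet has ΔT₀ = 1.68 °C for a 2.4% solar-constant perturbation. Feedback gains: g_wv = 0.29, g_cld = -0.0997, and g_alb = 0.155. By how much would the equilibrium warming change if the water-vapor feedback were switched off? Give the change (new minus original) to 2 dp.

Original: g = 0.3453, ΔT = 1.68/(1−0.3453) = 2.5661 °C.
Without water-vapor: g' = 0.0553, ΔT' = 1.68/(1−0.0553) = 1.7783 °C.
Change = 1.7783 − 2.5661 = -0.79 °C.

-0.79 °C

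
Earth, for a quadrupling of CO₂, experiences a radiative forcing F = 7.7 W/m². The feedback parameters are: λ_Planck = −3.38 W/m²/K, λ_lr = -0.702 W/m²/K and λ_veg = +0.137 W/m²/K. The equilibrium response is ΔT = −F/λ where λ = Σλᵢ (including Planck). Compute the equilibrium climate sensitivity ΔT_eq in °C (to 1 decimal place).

2.0 °C

Net feedback parameter λ = (−3.38) + (-0.702) + (+0.137) = -3.945 W/m²/K.
ΔT = −F/λ = −7.7/(-3.945) = 2.0 °C.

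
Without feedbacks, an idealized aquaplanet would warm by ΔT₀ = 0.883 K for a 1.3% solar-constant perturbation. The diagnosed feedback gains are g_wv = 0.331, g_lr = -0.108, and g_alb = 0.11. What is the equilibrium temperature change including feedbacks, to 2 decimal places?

Total gain g = 0.331 − 0.108 + 0.11 = 0.333.
Amplification A = 1/(1 − 0.333) = 1.499.
ΔT = 0.883 × 1.499 = 1.32 K.

1.32 K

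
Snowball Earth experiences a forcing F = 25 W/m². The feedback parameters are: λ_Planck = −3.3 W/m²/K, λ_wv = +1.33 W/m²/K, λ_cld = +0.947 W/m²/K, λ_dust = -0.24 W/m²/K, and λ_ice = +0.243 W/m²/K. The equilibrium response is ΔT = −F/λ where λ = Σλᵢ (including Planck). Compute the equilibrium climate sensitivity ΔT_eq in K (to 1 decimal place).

Net feedback parameter λ = (−3.3) + (+1.33) + (+0.947) + (-0.24) + (+0.243) = -1.02 W/m²/K.
ΔT = −F/λ = −25/(-1.02) = 24.5 K.

24.5 K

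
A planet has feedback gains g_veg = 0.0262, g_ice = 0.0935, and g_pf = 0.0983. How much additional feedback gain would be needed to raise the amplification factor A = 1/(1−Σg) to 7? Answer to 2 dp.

0.64

Current total gain = 0.218.
Target gain for A = 7: g* = 1 − 1/7 = 0.8571.
Additional gain needed = 0.8571 − 0.218 = 0.64.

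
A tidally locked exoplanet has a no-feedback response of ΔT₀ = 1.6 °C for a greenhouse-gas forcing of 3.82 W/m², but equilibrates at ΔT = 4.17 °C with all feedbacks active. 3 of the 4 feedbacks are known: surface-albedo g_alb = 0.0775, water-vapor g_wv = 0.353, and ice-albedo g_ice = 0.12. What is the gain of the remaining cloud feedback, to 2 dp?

0.07

Amplification A = ΔT/ΔT₀ = 4.17/1.6 = 2.606.
Total gain g = 1 − 1/A = 1 − 1/2.606 = 0.6163.
Known gains sum to 0.0775 + 0.353 + 0.12 = 0.5505.
g_cld = 0.6163 − 0.5505 = 0.07.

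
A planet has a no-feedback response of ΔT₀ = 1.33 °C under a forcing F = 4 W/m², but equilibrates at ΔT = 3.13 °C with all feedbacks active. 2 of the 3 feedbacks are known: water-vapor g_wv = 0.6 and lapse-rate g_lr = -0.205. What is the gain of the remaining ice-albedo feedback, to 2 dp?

0.18

Amplification A = ΔT/ΔT₀ = 3.13/1.33 = 2.353.
Total gain g = 1 − 1/A = 1 − 1/2.353 = 0.575.
Known gains sum to 0.6 − 0.205 = 0.395.
g_ice = 0.575 − 0.395 = 0.18.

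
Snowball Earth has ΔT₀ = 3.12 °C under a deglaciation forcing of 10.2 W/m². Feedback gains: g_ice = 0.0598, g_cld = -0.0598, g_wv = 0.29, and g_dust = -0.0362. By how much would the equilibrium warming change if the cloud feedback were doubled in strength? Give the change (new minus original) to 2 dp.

-0.31 °C

Original: g = 0.2538, ΔT = 3.12/(1−0.2538) = 4.1812 °C.
With doubled cloud: g' = 0.194, ΔT' = 3.12/(1−0.194) = 3.8710 °C.
Change = 3.8710 − 4.1812 = -0.31 °C.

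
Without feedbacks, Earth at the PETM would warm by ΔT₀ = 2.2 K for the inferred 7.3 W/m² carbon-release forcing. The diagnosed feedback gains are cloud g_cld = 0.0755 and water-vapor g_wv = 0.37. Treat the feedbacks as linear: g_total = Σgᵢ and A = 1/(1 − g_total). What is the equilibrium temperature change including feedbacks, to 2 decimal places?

Total gain g = 0.0755 + 0.37 = 0.4455.
Amplification A = 1/(1 − 0.4455) = 1.803.
ΔT = 2.2 × 1.803 = 3.97 K.

3.97 K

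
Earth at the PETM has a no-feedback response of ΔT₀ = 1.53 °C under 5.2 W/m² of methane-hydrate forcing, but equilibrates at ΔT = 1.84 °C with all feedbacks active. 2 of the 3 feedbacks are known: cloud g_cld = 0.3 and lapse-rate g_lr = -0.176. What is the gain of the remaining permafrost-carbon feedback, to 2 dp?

0.04

Amplification A = ΔT/ΔT₀ = 1.84/1.53 = 1.203.
Total gain g = 1 − 1/A = 1 − 1/1.203 = 0.1687.
Known gains sum to 0.3 − 0.176 = 0.124.
g_pf = 0.1687 − 0.124 = 0.04.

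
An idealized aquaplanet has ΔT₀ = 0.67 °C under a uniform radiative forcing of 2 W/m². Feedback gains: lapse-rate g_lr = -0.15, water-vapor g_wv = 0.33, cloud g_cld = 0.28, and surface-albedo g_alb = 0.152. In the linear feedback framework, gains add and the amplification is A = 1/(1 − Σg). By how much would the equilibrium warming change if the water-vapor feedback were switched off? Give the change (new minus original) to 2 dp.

-0.79 °C

Original: g = 0.612, ΔT = 0.67/(1−0.612) = 1.7268 °C.
Without water-vapor: g' = 0.282, ΔT' = 0.67/(1−0.282) = 0.9331 °C.
Change = 0.9331 − 1.7268 = -0.79 °C.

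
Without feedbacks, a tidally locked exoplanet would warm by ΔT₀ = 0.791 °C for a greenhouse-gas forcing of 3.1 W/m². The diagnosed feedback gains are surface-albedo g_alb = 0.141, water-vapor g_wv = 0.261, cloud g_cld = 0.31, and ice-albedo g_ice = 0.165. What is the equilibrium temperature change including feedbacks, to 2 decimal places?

Total gain g = 0.141 + 0.261 + 0.31 + 0.165 = 0.877.
Amplification A = 1/(1 − 0.877) = 8.13.
ΔT = 0.791 × 8.13 = 6.43 °C.

6.43 °C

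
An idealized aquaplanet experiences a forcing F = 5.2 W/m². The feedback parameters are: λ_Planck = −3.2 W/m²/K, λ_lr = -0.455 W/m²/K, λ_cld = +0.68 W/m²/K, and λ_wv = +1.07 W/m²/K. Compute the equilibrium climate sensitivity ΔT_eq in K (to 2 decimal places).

Net feedback parameter λ = (−3.2) + (-0.455) + (+0.68) + (+1.07) = -1.905 W/m²/K.
ΔT = −F/λ = −5.2/(-1.905) = 2.73 K.

2.73 K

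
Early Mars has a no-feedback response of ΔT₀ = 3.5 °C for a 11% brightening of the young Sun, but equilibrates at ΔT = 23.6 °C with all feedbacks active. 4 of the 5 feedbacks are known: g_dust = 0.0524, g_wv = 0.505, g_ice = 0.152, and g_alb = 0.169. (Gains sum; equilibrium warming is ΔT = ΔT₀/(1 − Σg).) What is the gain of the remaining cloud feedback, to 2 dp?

Amplification A = ΔT/ΔT₀ = 23.6/3.5 = 6.743.
Total gain g = 1 − 1/A = 1 − 1/6.743 = 0.8517.
Known gains sum to 0.0524 + 0.505 + 0.152 + 0.169 = 0.8784.
g_cld = 0.8517 − 0.8784 = -0.03.

-0.03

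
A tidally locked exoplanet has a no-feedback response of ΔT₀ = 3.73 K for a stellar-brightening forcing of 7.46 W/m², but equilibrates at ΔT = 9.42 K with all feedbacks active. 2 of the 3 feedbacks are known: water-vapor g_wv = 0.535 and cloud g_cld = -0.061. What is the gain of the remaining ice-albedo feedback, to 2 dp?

Amplification A = ΔT/ΔT₀ = 9.42/3.73 = 2.525.
Total gain g = 1 − 1/A = 1 − 1/2.525 = 0.604.
Known gains sum to 0.535 − 0.061 = 0.474.
g_ice = 0.604 − 0.474 = 0.13.

0.13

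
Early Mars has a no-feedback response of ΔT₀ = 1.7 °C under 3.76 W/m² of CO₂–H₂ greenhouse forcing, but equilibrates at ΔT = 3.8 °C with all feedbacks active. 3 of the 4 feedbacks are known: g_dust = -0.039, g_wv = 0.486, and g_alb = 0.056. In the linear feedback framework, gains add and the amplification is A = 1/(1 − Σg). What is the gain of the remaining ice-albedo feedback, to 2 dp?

0.05

Amplification A = ΔT/ΔT₀ = 3.8/1.7 = 2.235.
Total gain g = 1 − 1/A = 1 − 1/2.235 = 0.5526.
Known gains sum to -0.039 + 0.486 + 0.056 = 0.503.
g_ice = 0.5526 − 0.503 = 0.05.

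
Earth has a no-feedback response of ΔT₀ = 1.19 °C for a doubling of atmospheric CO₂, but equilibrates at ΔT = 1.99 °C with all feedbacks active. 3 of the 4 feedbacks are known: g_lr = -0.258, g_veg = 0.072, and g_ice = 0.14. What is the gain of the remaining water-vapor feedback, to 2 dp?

0.45

Amplification A = ΔT/ΔT₀ = 1.99/1.19 = 1.672.
Total gain g = 1 − 1/A = 1 − 1/1.672 = 0.4019.
Known gains sum to -0.258 + 0.072 + 0.14 = -0.046.
g_wv = 0.4019 + 0.046 = 0.45.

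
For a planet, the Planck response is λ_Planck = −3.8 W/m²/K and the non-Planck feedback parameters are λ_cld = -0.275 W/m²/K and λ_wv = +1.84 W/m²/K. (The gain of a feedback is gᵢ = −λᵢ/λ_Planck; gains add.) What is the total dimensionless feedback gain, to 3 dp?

0.412

Convert to gains: g_cld = -0.275/3.8 = -0.07237; g_wv = 1.84/3.8 = 0.4842.
Total gain g = 0.41183.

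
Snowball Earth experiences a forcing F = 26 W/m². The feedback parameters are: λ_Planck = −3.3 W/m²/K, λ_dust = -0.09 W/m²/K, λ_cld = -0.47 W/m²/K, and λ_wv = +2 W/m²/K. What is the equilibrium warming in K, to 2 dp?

13.98 K

Net feedback parameter λ = (−3.3) + (-0.09) + (-0.47) + (+2) = -1.86 W/m²/K.
ΔT = −F/λ = −26/(-1.86) = 13.98 K.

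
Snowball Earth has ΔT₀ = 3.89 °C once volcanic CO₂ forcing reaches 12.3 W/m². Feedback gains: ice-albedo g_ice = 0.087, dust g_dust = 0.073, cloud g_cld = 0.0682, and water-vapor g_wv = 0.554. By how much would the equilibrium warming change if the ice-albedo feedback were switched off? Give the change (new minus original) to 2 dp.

Original: g = 0.7822, ΔT = 3.89/(1−0.7822) = 17.8604 °C.
Without ice-albedo: g' = 0.6952, ΔT' = 3.89/(1−0.6952) = 12.7625 °C.
Change = 12.7625 − 17.8604 = -5.10 °C.

-5.10 °C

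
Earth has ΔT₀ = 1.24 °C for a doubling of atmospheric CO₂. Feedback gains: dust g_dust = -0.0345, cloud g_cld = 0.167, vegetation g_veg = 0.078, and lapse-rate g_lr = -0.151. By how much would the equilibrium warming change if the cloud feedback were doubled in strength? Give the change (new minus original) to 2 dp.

0.28 °C

Original: g = 0.0595, ΔT = 1.24/(1−0.0595) = 1.3184 °C.
With doubled cloud: g' = 0.2265, ΔT' = 1.24/(1−0.2265) = 1.6031 °C.
Change = 1.6031 − 1.3184 = 0.28 °C.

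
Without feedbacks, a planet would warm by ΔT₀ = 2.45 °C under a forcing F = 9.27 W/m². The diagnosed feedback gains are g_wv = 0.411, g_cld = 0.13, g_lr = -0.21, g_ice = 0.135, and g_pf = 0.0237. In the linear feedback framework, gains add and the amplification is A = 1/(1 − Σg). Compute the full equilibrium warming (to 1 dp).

4.8 °C

Total gain g = 0.411 + 0.13 − 0.21 + 0.135 + 0.0237 = 0.4897.
Amplification A = 1/(1 − 0.4897) = 1.96.
ΔT = 2.45 × 1.96 = 4.8 °C.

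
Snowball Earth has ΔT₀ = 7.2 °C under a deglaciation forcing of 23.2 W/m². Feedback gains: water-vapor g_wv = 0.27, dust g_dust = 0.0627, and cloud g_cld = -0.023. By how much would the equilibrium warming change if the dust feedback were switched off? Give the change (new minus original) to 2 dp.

Original: g = 0.3097, ΔT = 7.2/(1−0.3097) = 10.4302 °C.
Without dust: g' = 0.247, ΔT' = 7.2/(1−0.247) = 9.5618 °C.
Change = 9.5618 − 10.4302 = -0.87 °C.

-0.87 °C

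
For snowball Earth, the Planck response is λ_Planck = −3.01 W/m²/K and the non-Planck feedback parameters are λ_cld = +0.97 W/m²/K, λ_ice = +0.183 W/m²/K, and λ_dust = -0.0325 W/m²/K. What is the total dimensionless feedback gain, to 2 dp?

0.37

Convert to gains: g_cld = 0.97/3.01 = 0.3223; g_ice = 0.183/3.01 = 0.0608; g_dust = -0.0325/3.01 = -0.0108.
Total gain g = 0.3723.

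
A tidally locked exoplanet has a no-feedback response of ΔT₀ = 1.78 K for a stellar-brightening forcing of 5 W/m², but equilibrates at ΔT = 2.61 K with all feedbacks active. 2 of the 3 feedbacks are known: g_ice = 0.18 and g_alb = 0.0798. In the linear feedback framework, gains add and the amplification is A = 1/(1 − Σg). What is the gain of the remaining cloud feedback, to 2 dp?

0.06

Amplification A = ΔT/ΔT₀ = 2.61/1.78 = 1.466.
Total gain g = 1 − 1/A = 1 − 1/1.466 = 0.3179.
Known gains sum to 0.18 + 0.0798 = 0.2598.
g_cld = 0.3179 − 0.2598 = 0.06.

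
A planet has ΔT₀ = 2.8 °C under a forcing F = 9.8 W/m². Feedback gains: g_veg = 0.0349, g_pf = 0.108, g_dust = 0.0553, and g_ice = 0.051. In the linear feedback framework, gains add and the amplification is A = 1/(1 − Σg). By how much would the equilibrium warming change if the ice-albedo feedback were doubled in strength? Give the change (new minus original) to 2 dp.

0.27 °C

Original: g = 0.2492, ΔT = 2.8/(1−0.2492) = 3.7294 °C.
With doubled ice-albedo: g' = 0.3002, ΔT' = 2.8/(1−0.3002) = 4.0011 °C.
Change = 4.0011 − 3.7294 = 0.27 °C.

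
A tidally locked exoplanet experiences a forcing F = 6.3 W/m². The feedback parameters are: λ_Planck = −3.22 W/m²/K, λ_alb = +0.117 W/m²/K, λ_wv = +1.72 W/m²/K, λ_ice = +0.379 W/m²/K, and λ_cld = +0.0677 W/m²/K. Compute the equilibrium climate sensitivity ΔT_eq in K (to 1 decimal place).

6.7 K

Net feedback parameter λ = (−3.22) + (+0.117) + (+1.72) + (+0.379) + (+0.0677) = -0.9363 W/m²/K.
ΔT = −F/λ = −6.3/(-0.9363) = 6.7 K.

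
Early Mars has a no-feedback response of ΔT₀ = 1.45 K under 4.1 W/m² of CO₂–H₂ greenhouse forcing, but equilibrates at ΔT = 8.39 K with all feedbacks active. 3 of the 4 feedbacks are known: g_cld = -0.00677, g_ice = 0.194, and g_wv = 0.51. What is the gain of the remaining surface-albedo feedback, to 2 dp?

Amplification A = ΔT/ΔT₀ = 8.39/1.45 = 5.786.
Total gain g = 1 − 1/A = 1 − 1/5.786 = 0.8272.
Known gains sum to -0.00677 + 0.194 + 0.51 = 0.69723.
g_alb = 0.8272 − 0.69723 = 0.13.

0.13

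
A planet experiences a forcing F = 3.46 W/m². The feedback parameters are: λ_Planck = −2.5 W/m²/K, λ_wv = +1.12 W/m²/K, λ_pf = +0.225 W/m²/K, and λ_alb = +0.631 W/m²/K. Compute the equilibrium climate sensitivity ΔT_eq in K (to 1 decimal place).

Net feedback parameter λ = (−2.5) + (+1.12) + (+0.225) + (+0.631) = -0.524 W/m²/K.
ΔT = −F/λ = −3.46/(-0.524) = 6.6 K.

6.6 K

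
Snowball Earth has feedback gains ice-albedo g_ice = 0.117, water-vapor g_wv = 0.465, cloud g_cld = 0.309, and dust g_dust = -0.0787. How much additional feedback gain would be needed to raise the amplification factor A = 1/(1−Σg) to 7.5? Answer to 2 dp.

Current total gain = 0.8123.
Target gain for A = 7.5: g* = 1 − 1/7.5 = 0.8667.
Additional gain needed = 0.8667 − 0.8123 = 0.05.

0.05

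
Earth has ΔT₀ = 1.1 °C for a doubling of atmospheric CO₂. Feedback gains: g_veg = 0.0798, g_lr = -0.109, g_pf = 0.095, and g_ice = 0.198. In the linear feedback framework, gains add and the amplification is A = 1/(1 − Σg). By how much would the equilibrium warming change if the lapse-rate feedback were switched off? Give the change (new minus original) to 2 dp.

0.26 °C

Original: g = 0.2638, ΔT = 1.1/(1−0.2638) = 1.4942 °C.
Without lapse-rate: g' = 0.3728, ΔT' = 1.1/(1−0.3728) = 1.7538 °C.
Change = 1.7538 − 1.4942 = 0.26 °C.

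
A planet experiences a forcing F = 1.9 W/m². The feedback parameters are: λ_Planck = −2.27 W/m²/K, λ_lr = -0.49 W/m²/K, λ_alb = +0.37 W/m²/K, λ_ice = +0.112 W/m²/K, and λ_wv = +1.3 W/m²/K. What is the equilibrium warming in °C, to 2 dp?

Net feedback parameter λ = (−2.27) + (-0.49) + (+0.37) + (+0.112) + (+1.3) = -0.978 W/m²/K.
ΔT = −F/λ = −1.9/(-0.978) = 1.94 °C.

1.94 °C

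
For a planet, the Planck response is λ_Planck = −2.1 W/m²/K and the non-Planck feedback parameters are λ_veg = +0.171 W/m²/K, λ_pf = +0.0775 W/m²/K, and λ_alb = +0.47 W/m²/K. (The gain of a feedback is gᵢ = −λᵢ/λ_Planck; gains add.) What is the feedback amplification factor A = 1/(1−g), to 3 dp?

1.520

Convert to gains: g_veg = 0.171/2.1 = 0.08143; g_pf = 0.0775/2.1 = 0.0369; g_alb = 0.47/2.1 = 0.2238.
Total gain g = 0.34213.
A = 1/(1 − 0.34213) = 1.520.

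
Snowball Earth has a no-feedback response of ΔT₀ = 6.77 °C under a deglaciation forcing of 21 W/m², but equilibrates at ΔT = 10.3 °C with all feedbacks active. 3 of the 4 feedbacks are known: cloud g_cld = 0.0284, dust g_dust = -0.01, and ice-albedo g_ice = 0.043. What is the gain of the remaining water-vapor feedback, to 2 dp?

Amplification A = ΔT/ΔT₀ = 10.3/6.77 = 1.521.
Total gain g = 1 − 1/A = 1 − 1/1.521 = 0.3425.
Known gains sum to 0.0284 − 0.01 + 0.043 = 0.0614.
g_wv = 0.3425 − 0.0614 = 0.28.

0.28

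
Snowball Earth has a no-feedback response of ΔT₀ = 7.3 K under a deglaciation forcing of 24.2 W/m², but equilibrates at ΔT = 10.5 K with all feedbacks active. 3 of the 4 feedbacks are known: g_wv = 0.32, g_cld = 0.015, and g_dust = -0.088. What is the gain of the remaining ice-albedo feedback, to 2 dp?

0.06

Amplification A = ΔT/ΔT₀ = 10.5/7.3 = 1.438.
Total gain g = 1 − 1/A = 1 − 1/1.438 = 0.3046.
Known gains sum to 0.32 + 0.015 − 0.088 = 0.247.
g_ice = 0.3046 − 0.247 = 0.06.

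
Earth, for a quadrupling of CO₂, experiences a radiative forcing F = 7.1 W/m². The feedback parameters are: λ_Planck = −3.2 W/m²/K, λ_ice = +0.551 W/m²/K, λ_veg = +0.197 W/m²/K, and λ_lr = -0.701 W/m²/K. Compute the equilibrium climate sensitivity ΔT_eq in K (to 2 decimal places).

Net feedback parameter λ = (−3.2) + (+0.551) + (+0.197) + (-0.701) = -3.153 W/m²/K.
ΔT = −F/λ = −7.1/(-3.153) = 2.25 K.

2.25 K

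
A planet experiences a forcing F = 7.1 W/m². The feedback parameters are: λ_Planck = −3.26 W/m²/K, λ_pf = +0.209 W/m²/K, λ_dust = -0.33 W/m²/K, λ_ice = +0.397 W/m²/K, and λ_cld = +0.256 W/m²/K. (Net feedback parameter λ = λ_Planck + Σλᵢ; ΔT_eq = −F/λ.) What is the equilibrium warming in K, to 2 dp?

2.60 K

Net feedback parameter λ = (−3.26) + (+0.209) + (-0.33) + (+0.397) + (+0.256) = -2.728 W/m²/K.
ΔT = −F/λ = −7.1/(-2.728) = 2.60 K.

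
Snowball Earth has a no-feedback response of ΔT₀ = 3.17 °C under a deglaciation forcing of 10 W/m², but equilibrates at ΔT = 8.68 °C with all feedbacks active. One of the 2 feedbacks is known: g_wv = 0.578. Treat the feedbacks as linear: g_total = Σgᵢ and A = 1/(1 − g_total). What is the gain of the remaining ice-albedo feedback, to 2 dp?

0.06

Amplification A = ΔT/ΔT₀ = 8.68/3.17 = 2.738.
Total gain g = 1 − 1/A = 1 − 1/2.738 = 0.6348.
The known gain is 0.578.
g_ice = 0.6348 − 0.578 = 0.06.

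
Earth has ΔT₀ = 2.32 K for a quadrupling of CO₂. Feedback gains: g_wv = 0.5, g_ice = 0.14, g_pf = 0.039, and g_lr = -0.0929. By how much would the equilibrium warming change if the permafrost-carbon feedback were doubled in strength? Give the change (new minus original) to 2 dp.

0.58 K

Original: g = 0.5861, ΔT = 2.32/(1−0.5861) = 5.6052 K.
With doubled permafrost-carbon: g' = 0.6251, ΔT' = 2.32/(1−0.6251) = 6.1883 K.
Change = 6.1883 − 5.6052 = 0.58 K.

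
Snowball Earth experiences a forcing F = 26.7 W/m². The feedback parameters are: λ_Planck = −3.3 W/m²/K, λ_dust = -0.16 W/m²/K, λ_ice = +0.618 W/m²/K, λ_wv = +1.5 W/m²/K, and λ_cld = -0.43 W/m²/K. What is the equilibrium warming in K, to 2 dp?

Net feedback parameter λ = (−3.3) + (-0.16) + (+0.618) + (+1.5) + (-0.43) = -1.772 W/m²/K.
ΔT = −F/λ = −26.7/(-1.772) = 15.07 K.

15.07 K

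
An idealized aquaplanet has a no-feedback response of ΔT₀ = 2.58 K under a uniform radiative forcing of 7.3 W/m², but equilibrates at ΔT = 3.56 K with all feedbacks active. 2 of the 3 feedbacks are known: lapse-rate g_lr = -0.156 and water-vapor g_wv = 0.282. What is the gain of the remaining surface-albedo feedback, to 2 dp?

0.15

Amplification A = ΔT/ΔT₀ = 3.56/2.58 = 1.38.
Total gain g = 1 − 1/A = 1 − 1/1.38 = 0.2754.
Known gains sum to -0.156 + 0.282 = 0.126.
g_alb = 0.2754 − 0.126 = 0.15.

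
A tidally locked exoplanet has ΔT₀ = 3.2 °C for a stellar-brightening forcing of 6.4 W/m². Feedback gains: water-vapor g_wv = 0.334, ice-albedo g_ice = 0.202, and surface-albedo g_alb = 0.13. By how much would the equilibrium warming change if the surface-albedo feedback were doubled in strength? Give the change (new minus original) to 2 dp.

6.11 °C

Original: g = 0.666, ΔT = 3.2/(1−0.666) = 9.5808 °C.
With doubled surface-albedo: g' = 0.796, ΔT' = 3.2/(1−0.796) = 15.6863 °C.
Change = 15.6863 − 9.5808 = 6.11 °C.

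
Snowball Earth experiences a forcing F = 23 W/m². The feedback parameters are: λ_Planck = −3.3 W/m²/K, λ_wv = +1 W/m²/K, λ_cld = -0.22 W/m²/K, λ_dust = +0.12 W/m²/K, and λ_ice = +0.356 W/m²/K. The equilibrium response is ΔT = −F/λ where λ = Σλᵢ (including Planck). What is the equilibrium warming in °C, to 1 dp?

Net feedback parameter λ = (−3.3) + (+1) + (-0.22) + (+0.12) + (+0.356) = -2.044 W/m²/K.
ΔT = −F/λ = −23/(-2.044) = 11.3 °C.

11.3 °C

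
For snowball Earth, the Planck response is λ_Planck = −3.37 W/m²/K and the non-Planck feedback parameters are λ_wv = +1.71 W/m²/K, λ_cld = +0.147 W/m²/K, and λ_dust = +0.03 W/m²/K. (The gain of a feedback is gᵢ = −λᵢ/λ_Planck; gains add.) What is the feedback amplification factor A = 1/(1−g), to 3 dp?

Convert to gains: g_wv = 1.71/3.37 = 0.5074; g_cld = 0.147/3.37 = 0.04362; g_dust = 0.03/3.37 = 0.008902.
Total gain g = 0.559922.
A = 1/(1 − 0.559922) = 2.272.

2.272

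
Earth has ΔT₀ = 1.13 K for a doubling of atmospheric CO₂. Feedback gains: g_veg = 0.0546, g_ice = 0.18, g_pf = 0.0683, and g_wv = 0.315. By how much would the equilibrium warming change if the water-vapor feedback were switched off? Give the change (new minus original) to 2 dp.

-1.34 K

Original: g = 0.6179, ΔT = 1.13/(1−0.6179) = 2.9573 K.
Without water-vapor: g' = 0.3029, ΔT' = 1.13/(1−0.3029) = 1.6210 K.
Change = 1.6210 − 2.9573 = -1.34 K.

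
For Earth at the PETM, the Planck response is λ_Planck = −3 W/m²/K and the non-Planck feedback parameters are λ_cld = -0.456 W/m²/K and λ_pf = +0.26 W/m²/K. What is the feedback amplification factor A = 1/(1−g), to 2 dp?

0.94

Convert to gains: g_cld = -0.456/3 = -0.152; g_pf = 0.26/3 = 0.08667.
Total gain g = -0.06533.
A = 1/(1 + 0.06533) = 0.94.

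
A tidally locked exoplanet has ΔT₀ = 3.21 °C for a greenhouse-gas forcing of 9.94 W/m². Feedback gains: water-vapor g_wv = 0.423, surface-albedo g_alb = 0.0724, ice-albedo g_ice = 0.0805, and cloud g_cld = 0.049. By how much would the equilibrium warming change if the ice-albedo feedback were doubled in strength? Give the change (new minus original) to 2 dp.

2.34 °C

Original: g = 0.6249, ΔT = 3.21/(1−0.6249) = 8.5577 °C.
With doubled ice-albedo: g' = 0.7054, ΔT' = 3.21/(1−0.7054) = 10.8961 °C.
Change = 10.8961 − 8.5577 = 2.34 °C.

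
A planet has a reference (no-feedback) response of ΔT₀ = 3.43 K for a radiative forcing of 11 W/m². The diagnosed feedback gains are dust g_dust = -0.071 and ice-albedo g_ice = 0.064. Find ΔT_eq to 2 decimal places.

3.41 K

Total gain g = -0.071 + 0.064 = -0.007.
Amplification A = 1/(1 + 0.007) = 0.993.
ΔT = 3.43 × 0.993 = 3.41 K.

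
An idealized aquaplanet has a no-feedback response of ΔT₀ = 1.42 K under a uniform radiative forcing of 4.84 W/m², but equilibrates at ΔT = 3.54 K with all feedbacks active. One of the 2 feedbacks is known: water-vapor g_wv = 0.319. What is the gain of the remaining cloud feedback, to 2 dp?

Amplification A = ΔT/ΔT₀ = 3.54/1.42 = 2.493.
Total gain g = 1 − 1/A = 1 − 1/2.493 = 0.5989.
The known gain is 0.319.
g_cld = 0.5989 − 0.319 = 0.28.

0.28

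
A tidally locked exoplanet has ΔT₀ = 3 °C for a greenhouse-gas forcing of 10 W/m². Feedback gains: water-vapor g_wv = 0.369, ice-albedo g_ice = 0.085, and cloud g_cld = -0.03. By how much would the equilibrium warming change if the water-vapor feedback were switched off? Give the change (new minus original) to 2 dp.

Original: g = 0.424, ΔT = 3/(1−0.424) = 5.2083 °C.
Without water-vapor: g' = 0.055, ΔT' = 3/(1−0.055) = 3.1746 °C.
Change = 3.1746 − 5.2083 = -2.03 °C.

-2.03 °C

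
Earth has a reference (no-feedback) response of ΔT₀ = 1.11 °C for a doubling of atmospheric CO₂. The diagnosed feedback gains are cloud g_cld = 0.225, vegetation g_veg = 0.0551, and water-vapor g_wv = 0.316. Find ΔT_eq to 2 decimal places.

2.75 °C

Total gain g = 0.225 + 0.0551 + 0.316 = 0.5961.
Amplification A = 1/(1 − 0.5961) = 2.476.
ΔT = 1.11 × 2.476 = 2.75 °C.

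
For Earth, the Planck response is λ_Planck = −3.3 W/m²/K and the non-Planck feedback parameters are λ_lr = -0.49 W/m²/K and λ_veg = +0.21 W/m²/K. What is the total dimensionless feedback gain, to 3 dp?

-0.085

Convert to gains: g_lr = -0.49/3.3 = -0.1485; g_veg = 0.21/3.3 = 0.06364.
Total gain g = -0.08486.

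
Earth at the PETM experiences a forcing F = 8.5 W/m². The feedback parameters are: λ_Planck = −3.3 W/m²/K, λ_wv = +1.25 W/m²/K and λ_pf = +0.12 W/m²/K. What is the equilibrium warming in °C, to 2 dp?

4.40 °C

Net feedback parameter λ = (−3.3) + (+1.25) + (+0.12) = -1.93 W/m²/K.
ΔT = −F/λ = −8.5/(-1.93) = 4.40 °C.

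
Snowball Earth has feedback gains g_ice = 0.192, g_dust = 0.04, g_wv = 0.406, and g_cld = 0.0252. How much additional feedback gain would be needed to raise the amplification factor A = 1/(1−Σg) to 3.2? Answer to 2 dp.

Current total gain = 0.6632.
Target gain for A = 3.2: g* = 1 − 1/3.2 = 0.6875.
Additional gain needed = 0.6875 − 0.6632 = 0.02.

0.02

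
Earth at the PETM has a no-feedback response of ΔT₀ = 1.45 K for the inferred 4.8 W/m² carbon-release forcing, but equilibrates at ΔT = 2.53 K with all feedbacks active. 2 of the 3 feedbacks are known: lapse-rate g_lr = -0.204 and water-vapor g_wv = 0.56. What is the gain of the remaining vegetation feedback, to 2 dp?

Amplification A = ΔT/ΔT₀ = 2.53/1.45 = 1.745.
Total gain g = 1 − 1/A = 1 − 1/1.745 = 0.4269.
Known gains sum to -0.204 + 0.56 = 0.356.
g_veg = 0.4269 − 0.356 = 0.07.

0.07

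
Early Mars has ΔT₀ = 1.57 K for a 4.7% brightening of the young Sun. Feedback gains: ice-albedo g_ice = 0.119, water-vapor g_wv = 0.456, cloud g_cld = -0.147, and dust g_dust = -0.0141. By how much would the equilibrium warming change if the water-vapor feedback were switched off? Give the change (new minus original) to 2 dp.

-1.17 K

Original: g = 0.4139, ΔT = 1.57/(1−0.4139) = 2.6787 K.
Without water-vapor: g' = -0.0421, ΔT' = 1.57/(1+0.0421) = 1.5066 K.
Change = 1.5066 − 2.6787 = -1.17 K.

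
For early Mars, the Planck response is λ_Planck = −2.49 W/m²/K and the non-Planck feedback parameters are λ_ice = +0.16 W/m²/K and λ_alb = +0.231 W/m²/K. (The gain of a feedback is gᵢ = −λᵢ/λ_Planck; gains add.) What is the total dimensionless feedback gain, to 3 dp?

0.157

Convert to gains: g_ice = 0.16/2.49 = 0.06426; g_alb = 0.231/2.49 = 0.09277.
Total gain g = 0.15703.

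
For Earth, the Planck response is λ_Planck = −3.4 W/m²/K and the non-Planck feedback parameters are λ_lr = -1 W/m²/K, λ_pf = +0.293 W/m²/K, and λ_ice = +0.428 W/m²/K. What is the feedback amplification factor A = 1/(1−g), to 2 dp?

0.92

Convert to gains: g_lr = -1/3.4 = -0.2941; g_pf = 0.293/3.4 = 0.08618; g_ice = 0.428/3.4 = 0.1259.
Total gain g = -0.08202.
A = 1/(1 + 0.08202) = 0.92.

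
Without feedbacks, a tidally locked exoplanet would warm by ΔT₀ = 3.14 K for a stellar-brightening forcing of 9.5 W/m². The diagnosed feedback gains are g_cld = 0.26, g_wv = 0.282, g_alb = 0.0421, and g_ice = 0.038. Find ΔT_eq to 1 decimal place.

Total gain g = 0.26 + 0.282 + 0.0421 + 0.038 = 0.6221.
Amplification A = 1/(1 − 0.6221) = 2.646.
ΔT = 3.14 × 2.646 = 8.3 K.

8.3 K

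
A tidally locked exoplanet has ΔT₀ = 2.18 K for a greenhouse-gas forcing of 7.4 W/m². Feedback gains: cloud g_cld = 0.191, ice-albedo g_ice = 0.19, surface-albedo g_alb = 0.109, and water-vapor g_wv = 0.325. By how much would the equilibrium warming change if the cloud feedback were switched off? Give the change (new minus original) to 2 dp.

-5.99 K

Original: g = 0.815, ΔT = 2.18/(1−0.815) = 11.7838 K.
Without cloud: g' = 0.624, ΔT' = 2.18/(1−0.624) = 5.7979 K.
Change = 5.7979 − 11.7838 = -5.99 K.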